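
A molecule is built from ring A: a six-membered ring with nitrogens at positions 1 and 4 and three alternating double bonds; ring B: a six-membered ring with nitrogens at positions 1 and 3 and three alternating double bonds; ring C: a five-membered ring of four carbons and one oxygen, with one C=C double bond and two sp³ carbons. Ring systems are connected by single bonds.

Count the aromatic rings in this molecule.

Ring A is fully conjugated (every ring atom contributes a p orbital); 3 ring double bonds give 6 π electrons. 6 = 4(1)+2, so ring A is aromatic (pyrazine).
Ring B is fully conjugated (every ring atom contributes a p orbital); 3 ring double bonds give 6 π electrons. That satisfies 4n+2 with n=1, so ring B is aromatic (pyrimidine).
Ring C has two sp³ carbons, so it is not fully conjugated — not aromatic (2,3-dihydrofuran).
Aromatic: A, B. Total: 2.

2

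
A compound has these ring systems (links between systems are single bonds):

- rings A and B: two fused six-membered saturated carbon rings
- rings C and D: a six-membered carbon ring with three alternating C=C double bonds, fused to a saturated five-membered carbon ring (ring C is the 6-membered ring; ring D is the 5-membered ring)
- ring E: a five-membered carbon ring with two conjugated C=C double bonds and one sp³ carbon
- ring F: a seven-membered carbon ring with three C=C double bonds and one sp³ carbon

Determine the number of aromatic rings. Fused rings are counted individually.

Ring A has only sp³ atoms, so it is not fully conjugated — not aromatic (cyclohexane ring).
Ring B has only sp³ atoms, so it is not fully conjugated — not aromatic (cyclohexane ring).
Ring C is fully conjugated (every ring atom contributes a p orbital); 3 ring double bonds give 6 π electrons. That satisfies 4n+2 with n=1, so ring C is aromatic (benzene ring).
Ring D has three sp³ carbons, so it is not fully conjugated — not aromatic (cyclopentane ring).
Ring E has one sp³ carbon, so it is not fully conjugated — not aromatic (cyclopentadiene).
Ring F has one sp³ carbon, so it is not fully conjugated — not aromatic (cycloheptatriene).
Aromatic: C. Total: 1.

1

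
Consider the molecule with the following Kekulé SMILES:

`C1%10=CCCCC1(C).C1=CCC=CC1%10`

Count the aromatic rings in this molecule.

0

The SMILES encodes a six-membered carbon ring with one C=C double bond; a six-membered carbon ring with two isolated C=C double bonds and two sp³ carbons.
The 6-membered ring has four sp³ carbons, so it is not fully conjugated — not aromatic (cyclohexene).
The second 6-membered ring has two sp³ carbons, so it is not fully conjugated — not aromatic (1,4-cyclohexadiene).
None of the rings are aromatic. Total: 0.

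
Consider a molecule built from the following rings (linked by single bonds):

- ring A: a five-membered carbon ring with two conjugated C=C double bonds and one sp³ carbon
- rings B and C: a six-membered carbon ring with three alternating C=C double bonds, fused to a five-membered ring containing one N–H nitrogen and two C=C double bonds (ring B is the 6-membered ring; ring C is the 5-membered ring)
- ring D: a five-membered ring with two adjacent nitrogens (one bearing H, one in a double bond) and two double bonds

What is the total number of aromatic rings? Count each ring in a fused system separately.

Ring A has one sp³ carbon, so it is not fully conjugated — not aromatic (cyclopentadiene).
Rings B and C form a fused bicyclic system (with one N–H) with 9 sp² atoms and 10 π electrons from ring double bonds plus a heteroatom lone pair. 10 = 4(2)+2, so the system is aromatic and both rings count as aromatic (indole).
Ring D is planar and fully conjugated; 2 ring double bonds (4 π electrons) plus a heteroatom lone pair (2) give 6 π electrons. 6 = 4(1)+2, so ring D is aromatic (pyrazole).
Aromatic: B, C, D. Total: 3.

3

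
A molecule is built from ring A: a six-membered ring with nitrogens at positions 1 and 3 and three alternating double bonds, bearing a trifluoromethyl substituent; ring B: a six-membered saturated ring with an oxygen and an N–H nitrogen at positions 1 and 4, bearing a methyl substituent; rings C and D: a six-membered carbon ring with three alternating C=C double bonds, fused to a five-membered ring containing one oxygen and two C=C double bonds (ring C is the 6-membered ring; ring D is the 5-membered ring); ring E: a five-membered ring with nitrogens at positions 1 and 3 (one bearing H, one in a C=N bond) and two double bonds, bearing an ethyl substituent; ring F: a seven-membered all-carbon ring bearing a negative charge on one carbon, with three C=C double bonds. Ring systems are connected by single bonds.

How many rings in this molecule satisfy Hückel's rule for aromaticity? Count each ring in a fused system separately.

4

Ring A is planar and fully conjugated; 3 ring double bonds give 6 π electrons. 6 = 4(1)+2, so ring A is aromatic (pyrimidine).
Ring B has only sp³ atoms, so it is not fully conjugated — not aromatic (morpholine).
Rings C and D form a fused bicyclic system (with one oxygen) with 9 sp² atoms and 10 π electrons from ring double bonds plus a heteroatom lone pair. 10 = 4(2)+2, so the system is aromatic and both rings count as aromatic (benzofuran).
Ring E is fully conjugated (every ring atom contributes a p orbital); 2 ring double bonds (4 π electrons) plus a heteroatom lone pair (2) give 6 π electrons. That satisfies 4n+2 with n=1, so ring E is aromatic (imidazole).
Ring F has only sp² ring atoms; a planar conformation would have a fully conjugated π system of 8 electrons. But 8 = 4(2), which is 4n not 4n+2, so ring F is not aromatic (cycloheptatrienyl anion).
Aromatic: A, C, D, E. Total: 4.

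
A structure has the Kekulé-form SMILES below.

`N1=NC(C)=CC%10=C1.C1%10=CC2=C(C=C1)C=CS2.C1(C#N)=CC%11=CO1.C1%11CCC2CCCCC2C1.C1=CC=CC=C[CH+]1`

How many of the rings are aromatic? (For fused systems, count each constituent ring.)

5

The SMILES encodes a six-membered ring with two adjacent nitrogens and three alternating double bonds; a six-membered carbon ring with three alternating C=C double bonds, fused to a five-membered ring containing one sulfur and two C=C double bonds; a five-membered ring of four carbons and one oxygen, with two C=C double bonds; two fused six-membered saturated carbon rings; a seven-membered all-carbon ring bearing a positive charge on one carbon, with three C=C double bonds.
The 6-membered ring with two nitrogens (1,2) is fully conjugated (every ring atom contributes a p orbital); 3 ring double bonds give 6 π electrons. 6 = 4(1)+2, so it is aromatic (pyridazine).
The fused 6/5-membered bicyclic (with one sulfur) is a single π system with 9 sp² atoms and 10 π electrons from ring double bonds plus a heteroatom lone pair. 10 = 4(2)+2, so the system is aromatic and both rings count as aromatic (benzothiophene).
The 5-membered ring with one oxygen has a continuous p-orbital overlap around the ring; 2 ring double bonds (4 π electrons) plus a heteroatom lone pair (2) give 6 π electrons. That satisfies 4n+2 with n=1, so it is aromatic (furan).
The 6-membered ring has only sp³ atoms, so it is not fully conjugated — not aromatic (cyclohexane ring).
The second 6-membered ring has only sp³ atoms, so it is not fully conjugated — not aromatic (cyclohexane ring).
The 7-membered ring has a continuous p-orbital overlap around the ring; 3 ring double bonds (6 π electrons) plus the carbocation's empty p orbital (0, but keeps the ring conjugated) give 6 π electrons. That satisfies 4n+2 with n=1, so it is aromatic (tropylium cation).
5 of the 7 rings are aromatic. Total: 5.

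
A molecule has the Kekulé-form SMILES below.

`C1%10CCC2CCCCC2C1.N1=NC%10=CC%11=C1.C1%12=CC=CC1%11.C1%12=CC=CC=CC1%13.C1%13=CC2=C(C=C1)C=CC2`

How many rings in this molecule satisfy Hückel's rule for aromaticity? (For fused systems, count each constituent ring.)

2

The SMILES encodes two fused six-membered saturated carbon rings; a six-membered ring with two adjacent nitrogens and three alternating double bonds; a five-membered carbon ring with two conjugated C=C double bonds and one sp³ carbon; a seven-membered carbon ring with three C=C double bonds and one sp³ carbon; a six-membered carbon ring with three alternating C=C double bonds, fused to a five-membered carbon ring containing one C=C double bond and one sp³ carbon.
The 6-membered ring has only sp³ atoms, so it is not fully conjugated — not aromatic (cyclohexane ring).
The second 6-membered ring has only sp³ atoms, so it is not fully conjugated — not aromatic (cyclohexane ring).
The 6-membered ring with two nitrogens (1,2) has a continuous p-orbital overlap around the ring; 3 ring double bonds give 6 π electrons. Since 6 = 4n+2 (n=1), it is aromatic (pyridazine).
The 5-membered ring has one sp³ carbon, so it is not fully conjugated — not aromatic (cyclopentadiene).
The 7-membered ring has one sp³ carbon, so it is not fully conjugated — not aromatic (cycloheptatriene).
The third 6-membered ring has a continuous p-orbital overlap around the ring; 3 ring double bonds give 6 π electrons. 6 = 4(1)+2, so it is aromatic (benzene ring).
The second 5-membered ring has one sp³ carbon, so it is not fully conjugated — not aromatic (cyclopentene ring).
2 of the 7 rings are aromatic. Total: 2.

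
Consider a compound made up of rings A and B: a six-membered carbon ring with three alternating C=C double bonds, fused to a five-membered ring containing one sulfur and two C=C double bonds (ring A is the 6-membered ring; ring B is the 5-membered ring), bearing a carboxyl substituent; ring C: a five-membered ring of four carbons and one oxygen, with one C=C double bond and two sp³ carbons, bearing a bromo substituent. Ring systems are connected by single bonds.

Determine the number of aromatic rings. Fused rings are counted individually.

Rings A and B form a fused bicyclic system (with one sulfur) with 9 sp² atoms and 10 π electrons from ring double bonds plus a heteroatom lone pair. 10 = 4(2)+2, so the system is aromatic and both rings count as aromatic (benzothiophene).
Ring C has two sp³ carbons, so it is not fully conjugated — not aromatic (2,3-dihydrofuran).
Aromatic: A, B. Total: 2.

2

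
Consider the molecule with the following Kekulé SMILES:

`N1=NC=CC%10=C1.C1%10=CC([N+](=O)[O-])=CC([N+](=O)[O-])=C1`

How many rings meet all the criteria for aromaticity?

The SMILES encodes a six-membered ring with two adjacent nitrogens and three alternating double bonds; a six-membered carbon ring with three alternating C=C double bonds.
The 6-membered ring with two nitrogens (1,2) has a continuous p-orbital overlap around the ring; 3 ring double bonds give 6 π electrons. Since 6 = 4n+2 (n=1), it is aromatic (pyridazine).
The 6-membered ring has a continuous p-orbital overlap around the ring; 3 ring double bonds give 6 π electrons. Since 6 = 4n+2 (n=1), it is aromatic (benzene).
2 of the 2 rings are aromatic. Total: 2.

2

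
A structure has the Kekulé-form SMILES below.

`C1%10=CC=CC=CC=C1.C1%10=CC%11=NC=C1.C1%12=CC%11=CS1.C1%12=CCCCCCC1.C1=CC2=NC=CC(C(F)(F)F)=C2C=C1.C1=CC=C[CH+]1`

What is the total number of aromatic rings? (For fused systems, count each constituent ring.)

The SMILES encodes an eight-membered carbon ring with four alternating C=C double bonds; a six-membered ring of five carbons and one nitrogen with three alternating double bonds; a five-membered ring of four carbons and one sulfur, with two C=C double bonds; an eight-membered carbon ring with one C=C double bond; two fused six-membered rings, each with three alternating double bonds; one ring is all carbon and the other has one ring nitrogen; a five-membered all-carbon ring bearing a positive charge on one carbon, with two C=C double bonds.
The 8-membered ring has only sp² ring atoms; a planar conformation would have a fully conjugated π system of 8 electrons. But 8 = 4(2), which is 4n not 4n+2, so it is not aromatic (cyclooctatetraene) — cyclooctatetraene distorts into a non-planar tub to avoid antiaromaticity.
The 6-membered ring with one nitrogen has a continuous p-orbital overlap around the ring; 3 ring double bonds give 6 π electrons. That satisfies 4n+2 with n=1, so it is aromatic (pyridine).
The 5-membered ring with one sulfur has a continuous p-orbital overlap around the ring; 2 ring double bonds (4 π electrons) plus a heteroatom lone pair (2) give 6 π electrons. 6 = 4(1)+2, so it is aromatic (thiophene).
The second 8-membered ring has six sp³ carbons, so it is not fully conjugated — not aromatic (cyclooctene).
The fused 6/6-membered bicyclic (with one nitrogen) is a single π system with 10 sp² atoms and 10 π electrons from ring double bonds. 10 = 4(2)+2, so the system is aromatic and both rings count as aromatic (quinoline).
The 5-membered ring has only sp² ring atoms; a planar conformation would have a fully conjugated π system of 4 electrons. But 4 = 4(1), which is 4n not 4n+2, so it is not aromatic (cyclopentadienyl cation).
4 of the 7 rings are aromatic. Total: 4.

4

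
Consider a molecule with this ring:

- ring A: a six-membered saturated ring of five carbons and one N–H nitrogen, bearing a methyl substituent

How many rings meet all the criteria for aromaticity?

Ring A has only sp³ atoms, so it is not fully conjugated — not aromatic (piperidine).

0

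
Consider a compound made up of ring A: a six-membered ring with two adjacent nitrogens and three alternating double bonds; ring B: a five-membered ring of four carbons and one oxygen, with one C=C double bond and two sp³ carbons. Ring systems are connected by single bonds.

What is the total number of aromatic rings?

1

Ring A has a continuous p-orbital overlap around the ring; 3 ring double bonds give 6 π electrons. 6 = 4(1)+2, so ring A is aromatic (pyridazine).
Ring B has two sp³ carbons, so it is not fully conjugated — not aromatic (2,3-dihydrofuran).
Aromatic: A. Total: 1.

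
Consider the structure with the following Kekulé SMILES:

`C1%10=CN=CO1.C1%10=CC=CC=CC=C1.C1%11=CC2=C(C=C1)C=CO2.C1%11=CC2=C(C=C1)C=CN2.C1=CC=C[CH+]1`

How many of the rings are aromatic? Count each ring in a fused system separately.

The SMILES encodes a five-membered ring with an oxygen at position 1 and a nitrogen at position 3 (in a C=N bond), with two double bonds; an eight-membered carbon ring with four alternating C=C double bonds; a six-membered carbon ring with three alternating C=C double bonds, fused to a five-membered ring containing one oxygen and two C=C double bonds; a six-membered carbon ring with three alternating C=C double bonds, fused to a five-membered ring containing one N–H nitrogen and two C=C double bonds; a five-membered all-carbon ring bearing a positive charge on one carbon, with two C=C double bonds.
The 5-membered ring with one oxygen and one =N– has a continuous p-orbital overlap around the ring; 2 ring double bonds (4 π electrons) plus a heteroatom lone pair (2) give 6 π electrons. 6 = 4(1)+2, so it is aromatic (oxazole).
The 8-membered ring has only sp² ring atoms; a planar conformation would have a fully conjugated π system of 8 electrons. But 8 = 4(2), which is 4n not 4n+2, so it is not aromatic (cyclooctatetraene) — cyclooctatetraene distorts into a non-planar tub to avoid antiaromaticity.
The fused 6/5-membered bicyclic (with one oxygen) is a single π system with 9 sp² atoms and 10 π electrons from ring double bonds plus a heteroatom lone pair. 10 = 4(2)+2, so the system is aromatic and both rings count as aromatic (benzofuran).
The fused 6/5-membered bicyclic (with one N–H) is a single π system with 9 sp² atoms and 10 π electrons from ring double bonds plus a heteroatom lone pair. 10 = 4(2)+2, so the system is aromatic and both rings count as aromatic (indole).
The 5-membered ring has only sp² ring atoms; a planar conformation would have a fully conjugated π system of 4 electrons. But 4 = 4(1), which is 4n not 4n+2, so it is not aromatic (cyclopentadienyl cation).
5 of the 7 rings are aromatic. Total: 5.

5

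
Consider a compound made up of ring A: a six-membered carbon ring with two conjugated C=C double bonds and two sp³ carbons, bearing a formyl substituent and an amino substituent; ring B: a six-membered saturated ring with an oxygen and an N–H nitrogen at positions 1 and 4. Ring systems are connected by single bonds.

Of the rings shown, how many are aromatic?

0

Ring A has two sp³ carbons, so it is not fully conjugated — not aromatic (1,3-cyclohexadiene).
Ring B has only sp³ atoms, so it is not fully conjugated — not aromatic (morpholine).
No ring is aromatic. Total: 0.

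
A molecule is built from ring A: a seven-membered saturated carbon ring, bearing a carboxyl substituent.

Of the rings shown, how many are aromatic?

Ring A has only sp³ atoms, so it is not fully conjugated — not aromatic (cycloheptane).

0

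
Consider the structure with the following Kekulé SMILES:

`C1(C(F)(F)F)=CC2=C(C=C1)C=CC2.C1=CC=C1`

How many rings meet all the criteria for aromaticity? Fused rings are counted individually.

The SMILES encodes a six-membered carbon ring with three alternating C=C double bonds, fused to a five-membered carbon ring containing one C=C double bond and one sp³ carbon; a four-membered carbon ring with two alternating C=C double bonds.
The 6-membered ring is fully conjugated (every ring atom contributes a p orbital); 3 ring double bonds give 6 π electrons. That satisfies 4n+2 with n=1, so it is aromatic (benzene ring).
The 5-membered ring has one sp³ carbon, so it is not fully conjugated — not aromatic (cyclopentene ring).
The 4-membered ring has only sp² ring atoms; a planar conformation would have a fully conjugated π system of 4 electrons. But 4 = 4(1), which is 4n not 4n+2, so it is not aromatic (cyclobutadiene) — cyclobutadiene is antiaromatic and distorts to a rectangle.
1 of the 3 rings is aromatic. Total: 1.

1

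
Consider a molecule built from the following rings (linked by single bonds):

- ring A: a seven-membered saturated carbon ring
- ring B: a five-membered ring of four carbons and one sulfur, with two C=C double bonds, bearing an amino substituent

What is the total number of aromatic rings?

1

Ring A has only sp³ atoms, so it is not fully conjugated — not aromatic (cycloheptane).
Ring B is fully conjugated (every ring atom contributes a p orbital); 2 ring double bonds (4 π electrons) plus a heteroatom lone pair (2) give 6 π electrons. That satisfies 4n+2 with n=1, so ring B is aromatic (thiophene).
Aromatic: B. Total: 1.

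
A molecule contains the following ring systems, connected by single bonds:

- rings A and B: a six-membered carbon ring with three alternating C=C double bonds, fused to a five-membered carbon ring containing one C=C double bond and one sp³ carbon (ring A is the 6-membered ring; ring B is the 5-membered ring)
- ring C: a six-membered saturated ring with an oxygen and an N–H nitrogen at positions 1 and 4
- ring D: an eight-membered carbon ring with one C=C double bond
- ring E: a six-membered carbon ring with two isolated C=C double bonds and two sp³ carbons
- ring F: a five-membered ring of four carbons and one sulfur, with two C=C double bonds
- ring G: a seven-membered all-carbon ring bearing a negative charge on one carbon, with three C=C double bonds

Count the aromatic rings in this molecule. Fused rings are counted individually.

2

Ring A is planar and fully conjugated; 3 ring double bonds give 6 π electrons. Since 6 = 4n+2 (n=1), ring A is aromatic (benzene ring).
Ring B has one sp³ carbon, so it is not fully conjugated — not aromatic (cyclopentene ring).
Ring C has only sp³ atoms, so it is not fully conjugated — not aromatic (morpholine).
Ring D has six sp³ carbons, so it is not fully conjugated — not aromatic (cyclooctene).
Ring E has two sp³ carbons, so it is not fully conjugated — not aromatic (1,4-cyclohexadiene).
Ring F is planar and fully conjugated; 2 ring double bonds (4 π electrons) plus a heteroatom lone pair (2) give 6 π electrons. Since 6 = 4n+2 (n=1), ring F is aromatic (thiophene).
Ring G has only sp² ring atoms; a planar conformation would have a fully conjugated π system of 8 electrons. But 8 = 4(2), which is 4n not 4n+2, so ring G is not aromatic (cycloheptatrienyl anion).
Aromatic: A, F. Total: 2.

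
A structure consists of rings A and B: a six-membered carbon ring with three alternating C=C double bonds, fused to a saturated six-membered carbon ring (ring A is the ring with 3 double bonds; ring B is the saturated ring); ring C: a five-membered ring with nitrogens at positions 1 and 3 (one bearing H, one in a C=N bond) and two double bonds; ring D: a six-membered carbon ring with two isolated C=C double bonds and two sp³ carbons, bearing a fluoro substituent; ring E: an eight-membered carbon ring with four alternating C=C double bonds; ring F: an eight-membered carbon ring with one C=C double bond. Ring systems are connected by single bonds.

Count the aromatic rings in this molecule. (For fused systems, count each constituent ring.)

2

Ring A has a continuous p-orbital overlap around the ring; 3 ring double bonds give 6 π electrons. 6 = 4(1)+2, so ring A is aromatic (benzene ring).
Ring B has four sp³ carbons, so it is not fully conjugated — not aromatic (cyclohexane ring).
Ring C has a continuous p-orbital overlap around the ring; 2 ring double bonds (4 π electrons) plus a heteroatom lone pair (2) give 6 π electrons. 6 = 4(1)+2, so ring C is aromatic (imidazole).
Ring D has two sp³ carbons, so it is not fully conjugated — not aromatic (1,4-cyclohexadiene).
Ring E has only sp² ring atoms; a planar conformation would have a fully conjugated π system of 8 electrons. But 8 = 4(2), which is 4n not 4n+2, so ring E is not aromatic (cyclooctatetraene) — cyclooctatetraene distorts into a non-planar tub to avoid antiaromaticity.
Ring F has six sp³ carbons, so it is not fully conjugated — not aromatic (cyclooctene).
Aromatic: A, C. Total: 2.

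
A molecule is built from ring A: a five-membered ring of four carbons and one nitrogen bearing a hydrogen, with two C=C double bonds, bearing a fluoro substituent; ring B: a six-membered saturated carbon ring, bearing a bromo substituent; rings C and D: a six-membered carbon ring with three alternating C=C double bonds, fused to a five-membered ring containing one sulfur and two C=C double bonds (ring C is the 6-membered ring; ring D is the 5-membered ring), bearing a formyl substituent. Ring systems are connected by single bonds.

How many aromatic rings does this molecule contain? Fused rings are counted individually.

Ring A has a continuous p-orbital overlap around the ring; 2 ring double bonds (4 π electrons) plus a heteroatom lone pair (2) give 6 π electrons. That satisfies 4n+2 with n=1, so ring A is aromatic (pyrrole).
Ring B has only sp³ atoms, so it is not fully conjugated — not aromatic (cyclohexane).
Rings C and D form a fused bicyclic system (with one sulfur) with 9 sp² atoms and 10 π electrons from ring double bonds plus a heteroatom lone pair. 10 = 4(2)+2, so the system is aromatic and both rings count as aromatic (benzothiophene).
Aromatic: A, C, D. Total: 3.

3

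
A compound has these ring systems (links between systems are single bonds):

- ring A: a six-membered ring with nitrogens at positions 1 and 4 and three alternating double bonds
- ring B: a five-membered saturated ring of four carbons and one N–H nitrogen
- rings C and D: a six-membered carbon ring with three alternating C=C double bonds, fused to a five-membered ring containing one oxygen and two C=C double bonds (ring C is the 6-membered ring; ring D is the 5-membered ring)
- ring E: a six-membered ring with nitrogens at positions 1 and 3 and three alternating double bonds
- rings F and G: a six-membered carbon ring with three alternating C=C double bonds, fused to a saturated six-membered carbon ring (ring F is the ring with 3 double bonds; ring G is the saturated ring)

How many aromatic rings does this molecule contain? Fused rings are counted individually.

Ring A is planar and fully conjugated; 3 ring double bonds give 6 π electrons. That satisfies 4n+2 with n=1, so ring A is aromatic (pyrazine).
Ring B has only sp³ atoms, so it is not fully conjugated — not aromatic (pyrrolidine).
Rings C and D form a fused bicyclic system (with one oxygen) with 9 sp² atoms and 10 π electrons from ring double bonds plus a heteroatom lone pair. 10 = 4(2)+2, so the system is aromatic and both rings count as aromatic (benzofuran).
Ring E is fully conjugated (every ring atom contributes a p orbital); 3 ring double bonds give 6 π electrons. 6 = 4(1)+2, so ring E is aromatic (pyrimidine).
Ring F is fully conjugated (every ring atom contributes a p orbital); 3 ring double bonds give 6 π electrons. Since 6 = 4n+2 (n=1), ring F is aromatic (benzene ring).
Ring G has four sp³ carbons, so it is not fully conjugated — not aromatic (cyclohexane ring).
Aromatic: A, C, D, E, F. Total: 5.

5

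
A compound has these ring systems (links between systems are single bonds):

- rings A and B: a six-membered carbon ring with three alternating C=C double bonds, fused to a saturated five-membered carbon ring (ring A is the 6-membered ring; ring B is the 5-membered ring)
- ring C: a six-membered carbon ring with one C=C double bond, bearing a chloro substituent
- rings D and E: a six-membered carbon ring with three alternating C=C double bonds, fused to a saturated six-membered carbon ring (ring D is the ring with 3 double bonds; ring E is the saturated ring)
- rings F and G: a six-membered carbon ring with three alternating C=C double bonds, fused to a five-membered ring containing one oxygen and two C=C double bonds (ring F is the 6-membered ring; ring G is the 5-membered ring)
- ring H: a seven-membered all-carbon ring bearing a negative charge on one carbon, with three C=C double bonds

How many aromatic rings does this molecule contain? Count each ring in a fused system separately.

4

Ring A is planar and fully conjugated; 3 ring double bonds give 6 π electrons. That satisfies 4n+2 with n=1, so ring A is aromatic (benzene ring).
Ring B has three sp³ carbons, so it is not fully conjugated — not aromatic (cyclopentane ring).
Ring C has four sp³ carbons, so it is not fully conjugated — not aromatic (cyclohexene).
Ring D is planar and fully conjugated; 3 ring double bonds give 6 π electrons. That satisfies 4n+2 with n=1, so ring D is aromatic (benzene ring).
Ring E has four sp³ carbons, so it is not fully conjugated — not aromatic (cyclohexane ring).
Rings F and G form a fused bicyclic system (with one oxygen) with 9 sp² atoms and 10 π electrons from ring double bonds plus a heteroatom lone pair. 10 = 4(2)+2, so the system is aromatic and both rings count as aromatic (benzofuran).
Ring H has only sp² ring atoms; a planar conformation would have a fully conjugated π system of 8 electrons. But 8 = 4(2), which is 4n not 4n+2, so ring H is not aromatic (cycloheptatrienyl anion).
Aromatic: A, D, F, G. Total: 4.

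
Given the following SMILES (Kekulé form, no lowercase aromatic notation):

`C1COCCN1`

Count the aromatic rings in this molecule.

The SMILES encodes a six-membered saturated ring with an oxygen and an N–H nitrogen at positions 1 and 4.
The 6-membered ring with one oxygen and one N–H (1,4) has only sp³ atoms, so it is not fully conjugated — not aromatic (morpholine).

0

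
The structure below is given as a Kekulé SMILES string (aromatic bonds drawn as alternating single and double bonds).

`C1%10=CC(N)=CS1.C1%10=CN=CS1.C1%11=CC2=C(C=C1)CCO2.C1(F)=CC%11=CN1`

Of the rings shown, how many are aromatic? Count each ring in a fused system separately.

The SMILES encodes a five-membered ring of four carbons and one sulfur, with two C=C double bonds; a five-membered ring with a sulfur at position 1 and a nitrogen at position 3 (in a C=N bond), with two double bonds; a six-membered carbon ring with three alternating C=C double bonds, fused to a five-membered ring containing one oxygen and two sp³ carbons; a five-membered ring of four carbons and one nitrogen bearing a hydrogen, with two C=C double bonds.
The 5-membered ring with one sulfur is fully conjugated (every ring atom contributes a p orbital); 2 ring double bonds (4 π electrons) plus a heteroatom lone pair (2) give 6 π electrons. Since 6 = 4n+2 (n=1), it is aromatic (thiophene).
The 5-membered ring with one sulfur and one =N– is fully conjugated (every ring atom contributes a p orbital); 2 ring double bonds (4 π electrons) plus a heteroatom lone pair (2) give 6 π electrons. That satisfies 4n+2 with n=1, so it is aromatic (thiazole).
The 6-membered ring is planar and fully conjugated; 3 ring double bonds give 6 π electrons. 6 = 4(1)+2, so it is aromatic (benzene ring).
The 5-membered ring with one oxygen has two sp³ carbons, so it is not fully conjugated — not aromatic (oxolane ring).
The 5-membered ring with one N–H is fully conjugated (every ring atom contributes a p orbital); 2 ring double bonds (4 π electrons) plus a heteroatom lone pair (2) give 6 π electrons. Since 6 = 4n+2 (n=1), it is aromatic (pyrrole).
4 of the 5 rings are aromatic. Total: 4.

4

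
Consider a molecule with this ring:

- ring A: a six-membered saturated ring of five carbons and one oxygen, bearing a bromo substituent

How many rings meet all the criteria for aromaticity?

Ring A has only sp³ atoms, so it is not fully conjugated — not aromatic (tetrahydropyran).

0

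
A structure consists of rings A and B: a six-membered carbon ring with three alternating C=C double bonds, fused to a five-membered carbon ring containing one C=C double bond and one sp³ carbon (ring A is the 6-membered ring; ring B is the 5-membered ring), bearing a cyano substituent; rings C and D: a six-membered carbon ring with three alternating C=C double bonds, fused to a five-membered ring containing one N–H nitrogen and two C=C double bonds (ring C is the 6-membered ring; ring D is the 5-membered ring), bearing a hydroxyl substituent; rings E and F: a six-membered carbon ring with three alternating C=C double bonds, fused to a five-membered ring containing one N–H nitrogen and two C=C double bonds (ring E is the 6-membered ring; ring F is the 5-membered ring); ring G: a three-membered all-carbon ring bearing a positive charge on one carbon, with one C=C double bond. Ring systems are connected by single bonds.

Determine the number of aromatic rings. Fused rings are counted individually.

Ring A has a continuous p-orbital overlap around the ring; 3 ring double bonds give 6 π electrons. 6 = 4(1)+2, so ring A is aromatic (benzene ring).
Ring B has one sp³ carbon, so it is not fully conjugated — not aromatic (cyclopentene ring).
Rings C and D form a fused bicyclic system (with one N–H) with 9 sp² atoms and 10 π electrons from ring double bonds plus a heteroatom lone pair. 10 = 4(2)+2, so the system is aromatic and both rings count as aromatic (indole).
Rings E and F form a fused bicyclic system (with one N–H) with 9 sp² atoms and 10 π electrons from ring double bonds plus a heteroatom lone pair. 10 = 4(2)+2, so the system is aromatic and both rings count as aromatic (indole).
Ring G is planar and fully conjugated; 1 ring double bond (2 π electrons) plus the carbocation's empty p orbital (0, but keeps the ring conjugated) give 2 π electrons. 2 = 4(0)+2, so ring G is aromatic (cyclopropenyl cation).
Aromatic: A, C, D, E, F, G. Total: 6.

6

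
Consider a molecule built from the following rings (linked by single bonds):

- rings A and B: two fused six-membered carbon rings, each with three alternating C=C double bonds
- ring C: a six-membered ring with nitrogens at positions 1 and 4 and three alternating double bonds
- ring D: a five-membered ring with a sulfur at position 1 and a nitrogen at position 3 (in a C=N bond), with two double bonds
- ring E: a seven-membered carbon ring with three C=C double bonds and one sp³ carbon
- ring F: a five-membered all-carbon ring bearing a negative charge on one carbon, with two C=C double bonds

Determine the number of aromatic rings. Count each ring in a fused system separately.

Rings A and B form a fused bicyclic system with 10 sp² atoms and 10 π electrons from ring double bonds. 10 = 4(2)+2, so the system is aromatic and both rings count as aromatic (naphthalene).
Ring C is fully conjugated (every ring atom contributes a p orbital); 3 ring double bonds give 6 π electrons. That satisfies 4n+2 with n=1, so ring C is aromatic (pyrazine).
Ring D has a continuous p-orbital overlap around the ring; 2 ring double bonds (4 π electrons) plus a heteroatom lone pair (2) give 6 π electrons. Since 6 = 4n+2 (n=1), ring D is aromatic (thiazole).
Ring E has one sp³ carbon, so it is not fully conjugated — not aromatic (cycloheptatriene).
Ring F is fully conjugated (every ring atom contributes a p orbital); 2 ring double bonds (4 π electrons) plus the carbanion lone pair (2) give 6 π electrons. That satisfies 4n+2 with n=1, so ring F is aromatic (cyclopentadienyl anion).
Aromatic: A, B, C, D, F. Total: 5.

5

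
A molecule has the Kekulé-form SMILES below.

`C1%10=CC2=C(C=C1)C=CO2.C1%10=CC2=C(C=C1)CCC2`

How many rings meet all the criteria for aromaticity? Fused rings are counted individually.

The SMILES encodes a six-membered carbon ring with three alternating C=C double bonds, fused to a five-membered ring containing one oxygen and two C=C double bonds; a six-membered carbon ring with three alternating C=C double bonds, fused to a saturated five-membered carbon ring.
The fused 6/5-membered bicyclic (with one oxygen) is a single π system with 9 sp² atoms and 10 π electrons from ring double bonds plus a heteroatom lone pair. 10 = 4(2)+2, so the system is aromatic and both rings count as aromatic (benzofuran).
The 6-membered ring is fully conjugated (every ring atom contributes a p orbital); 3 ring double bonds give 6 π electrons. 6 = 4(1)+2, so it is aromatic (benzene ring).
The 5-membered ring has three sp³ carbons, so it is not fully conjugated — not aromatic (cyclopentane ring).
3 of the 4 rings are aromatic. Total: 3.

3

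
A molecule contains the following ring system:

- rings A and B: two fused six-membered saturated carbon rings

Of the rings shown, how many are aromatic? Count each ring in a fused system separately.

0

Ring A has only sp³ atoms, so it is not fully conjugated — not aromatic (cyclohexane ring).
Ring B has only sp³ atoms, so it is not fully conjugated — not aromatic (cyclohexane ring).
No ring is aromatic. Total: 0.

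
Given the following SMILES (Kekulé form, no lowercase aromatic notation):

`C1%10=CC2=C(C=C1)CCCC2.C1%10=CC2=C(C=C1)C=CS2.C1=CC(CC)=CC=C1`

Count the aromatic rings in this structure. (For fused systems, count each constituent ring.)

The SMILES encodes a six-membered carbon ring with three alternating C=C double bonds, fused to a saturated six-membered carbon ring; a six-membered carbon ring with three alternating C=C double bonds, fused to a five-membered ring containing one sulfur and two C=C double bonds; a six-membered carbon ring with three alternating C=C double bonds.
The 6-membered ring is fully conjugated (every ring atom contributes a p orbital); 3 ring double bonds give 6 π electrons. Since 6 = 4n+2 (n=1), it is aromatic (benzene ring).
The second 6-membered ring has four sp³ carbons, so it is not fully conjugated — not aromatic (cyclohexane ring).
The fused 6/5-membered bicyclic (with one sulfur) is a single π system with 9 sp² atoms and 10 π electrons from ring double bonds plus a heteroatom lone pair. 10 = 4(2)+2, so the system is aromatic and both rings count as aromatic (benzothiophene).
The third 6-membered ring has a continuous p-orbital overlap around the ring; 3 ring double bonds give 6 π electrons. Since 6 = 4n+2 (n=1), it is aromatic (benzene).
4 of the 5 rings are aromatic. Total: 4.

4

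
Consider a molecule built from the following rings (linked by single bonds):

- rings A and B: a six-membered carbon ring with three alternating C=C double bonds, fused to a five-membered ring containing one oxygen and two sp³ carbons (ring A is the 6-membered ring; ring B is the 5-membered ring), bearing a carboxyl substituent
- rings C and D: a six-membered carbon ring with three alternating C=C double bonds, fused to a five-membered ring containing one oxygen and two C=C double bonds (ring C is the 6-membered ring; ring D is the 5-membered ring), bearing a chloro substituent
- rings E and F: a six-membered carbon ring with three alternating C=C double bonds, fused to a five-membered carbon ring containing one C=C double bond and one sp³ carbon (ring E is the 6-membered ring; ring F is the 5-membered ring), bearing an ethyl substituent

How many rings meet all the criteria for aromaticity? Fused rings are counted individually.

Ring A has a continuous p-orbital overlap around the ring; 3 ring double bonds give 6 π electrons. 6 = 4(1)+2, so ring A is aromatic (benzene ring).
Ring B has two sp³ carbons, so it is not fully conjugated — not aromatic (oxolane ring).
Rings C and D form a fused bicyclic system (with one oxygen) with 9 sp² atoms and 10 π electrons from ring double bonds plus a heteroatom lone pair. 10 = 4(2)+2, so the system is aromatic and both rings count as aromatic (benzofuran).
Ring E is fully conjugated (every ring atom contributes a p orbital); 3 ring double bonds give 6 π electrons. That satisfies 4n+2 with n=1, so ring E is aromatic (benzene ring).
Ring F has one sp³ carbon, so it is not fully conjugated — not aromatic (cyclopentene ring).
Aromatic: A, C, D, E. Total: 4.

4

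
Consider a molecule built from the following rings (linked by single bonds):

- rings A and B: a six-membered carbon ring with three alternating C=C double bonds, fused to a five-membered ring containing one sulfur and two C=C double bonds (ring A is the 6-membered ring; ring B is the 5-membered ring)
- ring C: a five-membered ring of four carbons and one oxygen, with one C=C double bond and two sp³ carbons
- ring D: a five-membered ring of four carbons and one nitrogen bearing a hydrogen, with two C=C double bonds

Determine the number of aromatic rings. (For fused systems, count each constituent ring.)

Rings A and B form a fused bicyclic system (with one sulfur) with 9 sp² atoms and 10 π electrons from ring double bonds plus a heteroatom lone pair. 10 = 4(2)+2, so the system is aromatic and both rings count as aromatic (benzothiophene).
Ring C has two sp³ carbons, so it is not fully conjugated — not aromatic (2,3-dihydrofuran).
Ring D has a continuous p-orbital overlap around the ring; 2 ring double bonds (4 π electrons) plus a heteroatom lone pair (2) give 6 π electrons. 6 = 4(1)+2, so ring D is aromatic (pyrrole).
Aromatic: A, B, D. Total: 3.

3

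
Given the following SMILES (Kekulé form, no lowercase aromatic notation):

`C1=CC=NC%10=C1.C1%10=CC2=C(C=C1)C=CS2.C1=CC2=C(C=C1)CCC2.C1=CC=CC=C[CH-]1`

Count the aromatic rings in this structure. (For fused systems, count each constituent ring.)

4

The SMILES encodes a six-membered ring of five carbons and one nitrogen with three alternating double bonds; a six-membered carbon ring with three alternating C=C double bonds, fused to a five-membered ring containing one sulfur and two C=C double bonds; a six-membered carbon ring with three alternating C=C double bonds, fused to a saturated five-membered carbon ring; a seven-membered all-carbon ring bearing a negative charge on one carbon, with three C=C double bonds.
The 6-membered ring with one nitrogen is planar and fully conjugated; 3 ring double bonds give 6 π electrons. Since 6 = 4n+2 (n=1), it is aromatic (pyridine).
The fused 6/5-membered bicyclic (with one sulfur) is a single π system with 9 sp² atoms and 10 π electrons from ring double bonds plus a heteroatom lone pair. 10 = 4(2)+2, so the system is aromatic and both rings count as aromatic (benzothiophene).
The 6-membered ring has a continuous p-orbital overlap around the ring; 3 ring double bonds give 6 π electrons. 6 = 4(1)+2, so it is aromatic (benzene ring).
The 5-membered ring has three sp³ carbons, so it is not fully conjugated — not aromatic (cyclopentane ring).
The 7-membered ring has only sp² ring atoms; a planar conformation would have a fully conjugated π system of 8 electrons. But 8 = 4(2), which is 4n not 4n+2, so it is not aromatic (cycloheptatrienyl anion).
4 of the 6 rings are aromatic. Total: 4.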